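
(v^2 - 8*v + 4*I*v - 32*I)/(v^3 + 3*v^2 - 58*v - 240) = (v + 4*I)/(v^2 + 11*v + 30)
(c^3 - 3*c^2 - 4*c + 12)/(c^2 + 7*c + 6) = (c^3 - 3*c^2 - 4*c + 12)/(c^2 + 7*c + 6)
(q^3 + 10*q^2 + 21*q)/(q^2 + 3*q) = q + 7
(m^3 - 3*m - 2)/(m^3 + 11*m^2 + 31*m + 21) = (m^2 - m - 2)/(m^2 + 10*m + 21)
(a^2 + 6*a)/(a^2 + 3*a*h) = (a + 6)/(a + 3*h)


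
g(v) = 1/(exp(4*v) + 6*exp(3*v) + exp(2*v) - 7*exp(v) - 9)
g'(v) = (-4*exp(4*v) - 18*exp(3*v) - 2*exp(2*v) + 7*exp(v))/(exp(4*v) + 6*exp(3*v) + exp(2*v) - 7*exp(v) - 9)^2 = (-4*exp(3*v) - 18*exp(2*v) - 2*exp(v) + 7)*exp(v)/(exp(4*v) + 6*exp(3*v) + exp(2*v) - 7*exp(v) - 9)^2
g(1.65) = 0.00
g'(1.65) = -0.00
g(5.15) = 0.00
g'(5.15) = -0.00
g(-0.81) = -0.09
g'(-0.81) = 0.01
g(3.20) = 0.00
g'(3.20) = -0.00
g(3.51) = 0.00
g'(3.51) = -0.00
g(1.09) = 0.00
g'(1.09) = -0.02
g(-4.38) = -0.11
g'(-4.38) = 0.00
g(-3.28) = -0.11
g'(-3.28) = 0.00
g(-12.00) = -0.11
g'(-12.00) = 0.00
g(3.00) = 0.00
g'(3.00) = 0.00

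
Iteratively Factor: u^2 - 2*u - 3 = (u + 1)*(u - 3)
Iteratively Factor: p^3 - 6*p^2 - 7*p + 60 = (p - 4)*(p^2 - 2*p - 15) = (p - 5)*(p - 4)*(p + 3)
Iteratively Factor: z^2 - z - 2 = (z + 1)*(z - 2)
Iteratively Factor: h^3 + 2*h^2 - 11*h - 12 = (h + 1)*(h^2 + h - 12) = (h + 1)*(h + 4)*(h - 3)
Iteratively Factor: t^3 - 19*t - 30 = (t + 2)*(t^2 - 2*t - 15) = (t + 2)*(t + 3)*(t - 5)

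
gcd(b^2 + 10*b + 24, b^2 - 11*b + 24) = 1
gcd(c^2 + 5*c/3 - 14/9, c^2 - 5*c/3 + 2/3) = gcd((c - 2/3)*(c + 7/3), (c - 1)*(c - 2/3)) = c - 2/3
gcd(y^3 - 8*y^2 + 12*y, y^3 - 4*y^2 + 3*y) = y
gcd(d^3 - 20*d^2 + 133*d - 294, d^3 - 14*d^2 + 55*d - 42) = d^2 - 13*d + 42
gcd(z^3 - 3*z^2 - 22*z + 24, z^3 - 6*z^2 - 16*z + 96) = z^2 - 2*z - 24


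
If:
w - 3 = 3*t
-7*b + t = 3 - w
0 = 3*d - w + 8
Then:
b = 4*w/21 - 4/7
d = w/3 - 8/3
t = w/3 - 1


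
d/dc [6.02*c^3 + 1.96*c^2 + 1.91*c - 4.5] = 18.06*c^2 + 3.92*c + 1.91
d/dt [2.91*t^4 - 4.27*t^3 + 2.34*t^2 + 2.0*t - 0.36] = 11.64*t^3 - 12.81*t^2 + 4.68*t + 2.0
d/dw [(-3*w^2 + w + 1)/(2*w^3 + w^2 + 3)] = (-2*w*(3*w + 1)*(-3*w^2 + w + 1) + (1 - 6*w)*(2*w^3 + w^2 + 3))/(2*w^3 + w^2 + 3)^2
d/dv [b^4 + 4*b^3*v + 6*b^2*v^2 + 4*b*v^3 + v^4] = 4*b^3 + 12*b^2*v + 12*b*v^2 + 4*v^3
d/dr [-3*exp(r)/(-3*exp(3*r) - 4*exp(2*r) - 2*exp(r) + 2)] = (-18*exp(3*r) - 12*exp(2*r) - 6)*exp(r)/(9*exp(6*r) + 24*exp(5*r) + 28*exp(4*r) + 4*exp(3*r) - 12*exp(2*r) - 8*exp(r) + 4)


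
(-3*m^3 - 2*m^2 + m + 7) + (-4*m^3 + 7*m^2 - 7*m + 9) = -7*m^3 + 5*m^2 - 6*m + 16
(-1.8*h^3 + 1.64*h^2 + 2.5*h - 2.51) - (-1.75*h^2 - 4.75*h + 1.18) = -1.8*h^3 + 3.39*h^2 + 7.25*h - 3.69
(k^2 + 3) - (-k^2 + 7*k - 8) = 2*k^2 - 7*k + 11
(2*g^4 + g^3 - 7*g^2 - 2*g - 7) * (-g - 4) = -2*g^5 - 9*g^4 + 3*g^3 + 30*g^2 + 15*g + 28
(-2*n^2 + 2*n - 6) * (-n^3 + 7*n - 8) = 2*n^5 - 2*n^4 - 8*n^3 + 30*n^2 - 58*n + 48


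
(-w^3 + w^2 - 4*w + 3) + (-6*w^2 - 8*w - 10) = -w^3 - 5*w^2 - 12*w - 7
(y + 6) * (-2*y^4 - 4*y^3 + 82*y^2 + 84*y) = -2*y^5 - 16*y^4 + 58*y^3 + 576*y^2 + 504*y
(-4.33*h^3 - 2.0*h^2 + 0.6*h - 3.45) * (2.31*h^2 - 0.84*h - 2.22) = -10.0023*h^5 - 0.9828*h^4 + 12.6786*h^3 - 4.0335*h^2 + 1.566*h + 7.659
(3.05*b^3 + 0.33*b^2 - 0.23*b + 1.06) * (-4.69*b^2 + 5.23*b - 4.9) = -14.3045*b^5 + 14.4038*b^4 - 12.1404*b^3 - 7.7913*b^2 + 6.6708*b - 5.194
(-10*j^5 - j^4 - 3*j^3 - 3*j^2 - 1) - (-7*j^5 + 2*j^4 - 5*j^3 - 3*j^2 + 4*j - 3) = -3*j^5 - 3*j^4 + 2*j^3 - 4*j + 2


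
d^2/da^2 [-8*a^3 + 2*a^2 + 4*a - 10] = 4 - 48*a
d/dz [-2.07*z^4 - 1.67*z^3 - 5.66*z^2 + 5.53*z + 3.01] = -8.28*z^3 - 5.01*z^2 - 11.32*z + 5.53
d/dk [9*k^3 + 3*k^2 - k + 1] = 27*k^2 + 6*k - 1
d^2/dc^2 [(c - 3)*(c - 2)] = 2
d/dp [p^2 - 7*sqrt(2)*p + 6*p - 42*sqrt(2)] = 2*p - 7*sqrt(2) + 6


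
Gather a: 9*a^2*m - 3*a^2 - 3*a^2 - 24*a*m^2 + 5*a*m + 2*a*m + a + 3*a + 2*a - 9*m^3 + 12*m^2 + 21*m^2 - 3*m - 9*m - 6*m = a^2*(9*m - 6) + a*(-24*m^2 + 7*m + 6) - 9*m^3 + 33*m^2 - 18*m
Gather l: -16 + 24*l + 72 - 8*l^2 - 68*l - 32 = -8*l^2 - 44*l + 24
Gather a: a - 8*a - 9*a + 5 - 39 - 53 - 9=-16*a - 96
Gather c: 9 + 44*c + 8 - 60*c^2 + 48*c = -60*c^2 + 92*c + 17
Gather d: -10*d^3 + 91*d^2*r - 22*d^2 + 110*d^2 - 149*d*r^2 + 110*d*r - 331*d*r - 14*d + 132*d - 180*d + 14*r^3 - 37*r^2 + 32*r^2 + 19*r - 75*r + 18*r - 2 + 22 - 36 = -10*d^3 + d^2*(91*r + 88) + d*(-149*r^2 - 221*r - 62) + 14*r^3 - 5*r^2 - 38*r - 16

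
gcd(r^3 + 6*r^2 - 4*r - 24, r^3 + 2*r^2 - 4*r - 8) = r^2 - 4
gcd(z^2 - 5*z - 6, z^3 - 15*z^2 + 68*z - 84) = z - 6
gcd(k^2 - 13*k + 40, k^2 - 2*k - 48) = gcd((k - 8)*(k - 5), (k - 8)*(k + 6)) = k - 8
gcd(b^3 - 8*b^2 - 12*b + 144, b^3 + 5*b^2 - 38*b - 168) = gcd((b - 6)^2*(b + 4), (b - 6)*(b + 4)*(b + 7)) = b^2 - 2*b - 24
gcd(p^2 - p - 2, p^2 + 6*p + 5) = p + 1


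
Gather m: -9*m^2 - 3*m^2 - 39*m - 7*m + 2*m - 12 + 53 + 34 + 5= -12*m^2 - 44*m + 80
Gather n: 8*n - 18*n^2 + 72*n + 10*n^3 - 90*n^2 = 10*n^3 - 108*n^2 + 80*n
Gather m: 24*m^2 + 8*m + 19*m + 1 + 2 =24*m^2 + 27*m + 3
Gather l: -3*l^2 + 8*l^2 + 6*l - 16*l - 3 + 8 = 5*l^2 - 10*l + 5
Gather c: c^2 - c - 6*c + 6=c^2 - 7*c + 6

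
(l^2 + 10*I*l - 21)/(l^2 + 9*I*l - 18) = (l + 7*I)/(l + 6*I)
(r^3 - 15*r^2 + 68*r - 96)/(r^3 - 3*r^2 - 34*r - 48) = (r^2 - 7*r + 12)/(r^2 + 5*r + 6)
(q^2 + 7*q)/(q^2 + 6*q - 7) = q/(q - 1)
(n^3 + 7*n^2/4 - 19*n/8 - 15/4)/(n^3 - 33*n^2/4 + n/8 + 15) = (n + 2)/(n - 8)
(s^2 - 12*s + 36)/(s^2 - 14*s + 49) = (s^2 - 12*s + 36)/(s^2 - 14*s + 49)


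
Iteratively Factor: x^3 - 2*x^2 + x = (x - 1)*(x^2 - x) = (x - 1)^2*(x)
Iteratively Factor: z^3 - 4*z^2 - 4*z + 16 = (z - 4)*(z^2 - 4) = (z - 4)*(z + 2)*(z - 2)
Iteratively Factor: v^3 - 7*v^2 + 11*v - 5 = (v - 5)*(v^2 - 2*v + 1) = (v - 5)*(v - 1)*(v - 1)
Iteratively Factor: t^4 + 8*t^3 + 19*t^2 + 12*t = (t)*(t^3 + 8*t^2 + 19*t + 12) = t*(t + 4)*(t^2 + 4*t + 3) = t*(t + 3)*(t + 4)*(t + 1)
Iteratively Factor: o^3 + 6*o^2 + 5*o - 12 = (o + 4)*(o^2 + 2*o - 3) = (o - 1)*(o + 4)*(o + 3)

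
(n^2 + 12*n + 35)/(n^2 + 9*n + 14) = (n + 5)/(n + 2)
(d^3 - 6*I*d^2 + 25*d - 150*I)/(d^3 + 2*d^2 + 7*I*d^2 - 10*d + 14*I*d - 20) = (d^2 - 11*I*d - 30)/(d^2 + 2*d*(1 + I) + 4*I)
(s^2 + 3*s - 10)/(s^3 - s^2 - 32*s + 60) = (s + 5)/(s^2 + s - 30)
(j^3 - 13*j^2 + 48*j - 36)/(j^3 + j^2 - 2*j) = (j^2 - 12*j + 36)/(j*(j + 2))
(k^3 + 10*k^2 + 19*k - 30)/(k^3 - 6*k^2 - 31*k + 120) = (k^2 + 5*k - 6)/(k^2 - 11*k + 24)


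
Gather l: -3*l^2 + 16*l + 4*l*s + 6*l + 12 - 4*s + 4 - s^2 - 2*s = -3*l^2 + l*(4*s + 22) - s^2 - 6*s + 16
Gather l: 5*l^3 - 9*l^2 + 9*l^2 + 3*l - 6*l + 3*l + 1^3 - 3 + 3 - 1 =5*l^3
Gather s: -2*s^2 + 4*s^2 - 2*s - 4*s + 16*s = 2*s^2 + 10*s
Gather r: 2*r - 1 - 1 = 2*r - 2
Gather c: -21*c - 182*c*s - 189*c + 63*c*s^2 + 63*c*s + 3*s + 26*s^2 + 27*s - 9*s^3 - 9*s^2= c*(63*s^2 - 119*s - 210) - 9*s^3 + 17*s^2 + 30*s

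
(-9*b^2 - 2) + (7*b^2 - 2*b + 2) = -2*b^2 - 2*b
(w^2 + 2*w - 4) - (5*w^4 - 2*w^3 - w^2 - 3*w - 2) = -5*w^4 + 2*w^3 + 2*w^2 + 5*w - 2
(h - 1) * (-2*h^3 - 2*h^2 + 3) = -2*h^4 + 2*h^2 + 3*h - 3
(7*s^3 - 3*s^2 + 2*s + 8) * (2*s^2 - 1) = 14*s^5 - 6*s^4 - 3*s^3 + 19*s^2 - 2*s - 8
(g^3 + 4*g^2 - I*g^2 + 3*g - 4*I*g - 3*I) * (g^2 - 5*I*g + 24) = g^5 + 4*g^4 - 6*I*g^4 + 22*g^3 - 24*I*g^3 + 76*g^2 - 42*I*g^2 + 57*g - 96*I*g - 72*I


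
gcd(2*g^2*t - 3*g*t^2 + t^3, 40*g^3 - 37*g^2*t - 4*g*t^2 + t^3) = -g + t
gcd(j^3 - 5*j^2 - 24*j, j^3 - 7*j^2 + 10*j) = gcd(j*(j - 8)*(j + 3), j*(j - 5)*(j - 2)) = j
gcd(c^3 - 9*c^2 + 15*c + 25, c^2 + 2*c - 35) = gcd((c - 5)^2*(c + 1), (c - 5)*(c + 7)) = c - 5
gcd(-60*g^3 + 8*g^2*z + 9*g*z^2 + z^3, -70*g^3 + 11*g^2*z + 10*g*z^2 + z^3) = -10*g^2 + 3*g*z + z^2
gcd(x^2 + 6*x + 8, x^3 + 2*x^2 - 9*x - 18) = x + 2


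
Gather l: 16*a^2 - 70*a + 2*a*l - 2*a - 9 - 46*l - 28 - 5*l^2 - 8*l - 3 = 16*a^2 - 72*a - 5*l^2 + l*(2*a - 54) - 40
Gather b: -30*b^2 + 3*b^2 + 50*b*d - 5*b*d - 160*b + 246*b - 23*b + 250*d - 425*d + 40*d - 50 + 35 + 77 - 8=-27*b^2 + b*(45*d + 63) - 135*d + 54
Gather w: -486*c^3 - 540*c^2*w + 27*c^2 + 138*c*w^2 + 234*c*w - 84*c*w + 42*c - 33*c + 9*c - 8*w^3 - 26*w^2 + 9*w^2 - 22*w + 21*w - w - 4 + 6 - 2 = -486*c^3 + 27*c^2 + 18*c - 8*w^3 + w^2*(138*c - 17) + w*(-540*c^2 + 150*c - 2)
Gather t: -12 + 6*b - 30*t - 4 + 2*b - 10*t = 8*b - 40*t - 16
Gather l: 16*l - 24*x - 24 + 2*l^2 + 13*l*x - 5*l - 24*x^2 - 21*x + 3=2*l^2 + l*(13*x + 11) - 24*x^2 - 45*x - 21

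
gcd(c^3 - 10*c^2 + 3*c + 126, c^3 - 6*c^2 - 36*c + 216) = c - 6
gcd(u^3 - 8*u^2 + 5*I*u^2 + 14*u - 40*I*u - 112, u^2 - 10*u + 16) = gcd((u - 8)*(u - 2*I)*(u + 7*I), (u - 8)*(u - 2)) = u - 8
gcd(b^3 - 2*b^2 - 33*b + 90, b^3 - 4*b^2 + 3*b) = b - 3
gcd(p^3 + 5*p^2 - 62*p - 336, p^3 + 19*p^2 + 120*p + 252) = p^2 + 13*p + 42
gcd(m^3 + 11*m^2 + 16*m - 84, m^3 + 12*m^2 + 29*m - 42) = m^2 + 13*m + 42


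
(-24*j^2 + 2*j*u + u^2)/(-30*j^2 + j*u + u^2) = (-4*j + u)/(-5*j + u)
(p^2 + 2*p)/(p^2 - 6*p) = (p + 2)/(p - 6)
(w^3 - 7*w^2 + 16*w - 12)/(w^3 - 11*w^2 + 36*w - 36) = (w - 2)/(w - 6)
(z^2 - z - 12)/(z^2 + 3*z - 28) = (z + 3)/(z + 7)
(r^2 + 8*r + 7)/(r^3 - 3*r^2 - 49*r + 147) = (r + 1)/(r^2 - 10*r + 21)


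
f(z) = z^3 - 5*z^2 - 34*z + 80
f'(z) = 3*z^2 - 10*z - 34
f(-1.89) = 119.65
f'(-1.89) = -4.38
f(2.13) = -5.44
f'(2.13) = -41.69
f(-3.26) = 103.06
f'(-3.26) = 30.48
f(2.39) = -16.17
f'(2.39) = -40.76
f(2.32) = -13.30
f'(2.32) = -41.05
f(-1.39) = 114.91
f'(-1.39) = -14.30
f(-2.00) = 120.00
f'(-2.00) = -2.00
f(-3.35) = 100.19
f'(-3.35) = 33.17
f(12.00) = 680.00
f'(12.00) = 278.00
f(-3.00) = 110.00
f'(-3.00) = 23.00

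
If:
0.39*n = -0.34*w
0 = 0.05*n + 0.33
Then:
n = -6.60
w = 7.57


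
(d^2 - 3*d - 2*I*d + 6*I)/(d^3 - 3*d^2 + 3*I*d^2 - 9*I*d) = (d - 2*I)/(d*(d + 3*I))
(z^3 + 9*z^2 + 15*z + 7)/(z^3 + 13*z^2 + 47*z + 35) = (z + 1)/(z + 5)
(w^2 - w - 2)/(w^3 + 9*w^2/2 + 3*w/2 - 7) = 2*(w^2 - w - 2)/(2*w^3 + 9*w^2 + 3*w - 14)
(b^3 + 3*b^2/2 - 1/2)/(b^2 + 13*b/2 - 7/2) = (b^2 + 2*b + 1)/(b + 7)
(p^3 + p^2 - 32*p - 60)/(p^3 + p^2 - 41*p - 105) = (p^2 - 4*p - 12)/(p^2 - 4*p - 21)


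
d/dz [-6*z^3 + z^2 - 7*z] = -18*z^2 + 2*z - 7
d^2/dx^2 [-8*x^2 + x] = -16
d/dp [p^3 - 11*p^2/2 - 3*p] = 3*p^2 - 11*p - 3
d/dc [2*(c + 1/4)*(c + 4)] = 4*c + 17/2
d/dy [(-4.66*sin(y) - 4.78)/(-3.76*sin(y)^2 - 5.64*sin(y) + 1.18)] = (-35.9456*sin(y) + 8.7608*cos(2*y) - 41.2188)*cos(y)/(3.76*sin(y)^2 + 5.64*sin(y) - 1.18)^2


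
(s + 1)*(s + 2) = s^2 + 3*s + 2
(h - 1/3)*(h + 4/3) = h^2 + h - 4/9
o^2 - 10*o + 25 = (o - 5)^2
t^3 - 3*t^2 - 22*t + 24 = (t - 6)*(t - 1)*(t + 4)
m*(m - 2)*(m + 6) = m^3 + 4*m^2 - 12*m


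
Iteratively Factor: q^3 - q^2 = (q)*(q^2 - q) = q*(q - 1)*(q)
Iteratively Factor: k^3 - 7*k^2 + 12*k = (k - 3)*(k^2 - 4*k) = (k - 4)*(k - 3)*(k)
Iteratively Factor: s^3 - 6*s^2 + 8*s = (s)*(s^2 - 6*s + 8) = s*(s - 4)*(s - 2)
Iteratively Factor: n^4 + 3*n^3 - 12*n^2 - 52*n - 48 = (n + 3)*(n^3 - 12*n - 16) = (n + 2)*(n + 3)*(n^2 - 2*n - 8) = (n + 2)^2*(n + 3)*(n - 4)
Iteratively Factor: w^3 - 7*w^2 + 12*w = (w - 4)*(w^2 - 3*w) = w*(w - 4)*(w - 3)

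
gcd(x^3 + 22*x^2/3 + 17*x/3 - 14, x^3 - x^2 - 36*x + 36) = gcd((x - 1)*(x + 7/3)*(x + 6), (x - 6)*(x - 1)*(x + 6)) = x^2 + 5*x - 6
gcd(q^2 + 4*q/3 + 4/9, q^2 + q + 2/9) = q + 2/3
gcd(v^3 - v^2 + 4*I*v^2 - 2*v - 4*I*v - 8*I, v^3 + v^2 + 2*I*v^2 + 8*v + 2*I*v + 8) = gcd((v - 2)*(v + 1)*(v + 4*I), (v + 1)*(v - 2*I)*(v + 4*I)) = v^2 + v*(1 + 4*I) + 4*I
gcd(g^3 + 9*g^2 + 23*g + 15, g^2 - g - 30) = g + 5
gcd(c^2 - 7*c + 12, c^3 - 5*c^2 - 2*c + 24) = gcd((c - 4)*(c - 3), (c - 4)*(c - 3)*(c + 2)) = c^2 - 7*c + 12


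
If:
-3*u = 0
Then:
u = 0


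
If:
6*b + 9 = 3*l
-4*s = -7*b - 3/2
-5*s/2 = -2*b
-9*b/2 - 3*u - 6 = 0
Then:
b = -15/38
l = 42/19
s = -6/19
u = -107/76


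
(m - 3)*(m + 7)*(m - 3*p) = m^3 - 3*m^2*p + 4*m^2 - 12*m*p - 21*m + 63*p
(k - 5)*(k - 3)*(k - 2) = k^3 - 10*k^2 + 31*k - 30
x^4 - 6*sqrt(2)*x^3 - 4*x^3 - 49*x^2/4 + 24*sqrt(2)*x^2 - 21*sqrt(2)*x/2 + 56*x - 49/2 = (x - 7/2)*(x - 1/2)*(x - 7*sqrt(2))*(x + sqrt(2))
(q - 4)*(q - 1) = q^2 - 5*q + 4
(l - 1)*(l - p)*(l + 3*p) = l^3 + 2*l^2*p - l^2 - 3*l*p^2 - 2*l*p + 3*p^2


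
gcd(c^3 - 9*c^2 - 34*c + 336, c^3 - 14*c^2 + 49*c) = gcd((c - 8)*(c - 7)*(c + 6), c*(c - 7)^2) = c - 7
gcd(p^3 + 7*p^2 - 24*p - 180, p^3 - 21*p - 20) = p - 5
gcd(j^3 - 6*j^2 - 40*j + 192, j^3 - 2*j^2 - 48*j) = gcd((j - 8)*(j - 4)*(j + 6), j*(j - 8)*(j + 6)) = j^2 - 2*j - 48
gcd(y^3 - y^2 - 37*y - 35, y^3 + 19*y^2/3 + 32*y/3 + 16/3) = y + 1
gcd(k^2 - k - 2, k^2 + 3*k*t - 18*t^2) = 1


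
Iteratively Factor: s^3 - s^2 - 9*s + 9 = (s + 3)*(s^2 - 4*s + 3) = (s - 3)*(s + 3)*(s - 1)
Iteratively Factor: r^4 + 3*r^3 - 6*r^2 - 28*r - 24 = (r + 2)*(r^3 + r^2 - 8*r - 12) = (r - 3)*(r + 2)*(r^2 + 4*r + 4) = (r - 3)*(r + 2)^2*(r + 2)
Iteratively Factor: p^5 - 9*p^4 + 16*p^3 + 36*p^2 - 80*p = (p - 4)*(p^4 - 5*p^3 - 4*p^2 + 20*p) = (p - 5)*(p - 4)*(p^3 - 4*p) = (p - 5)*(p - 4)*(p + 2)*(p^2 - 2*p) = (p - 5)*(p - 4)*(p - 2)*(p + 2)*(p)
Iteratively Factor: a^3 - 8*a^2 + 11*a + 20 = (a + 1)*(a^2 - 9*a + 20) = (a - 4)*(a + 1)*(a - 5)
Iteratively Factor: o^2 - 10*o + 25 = (o - 5)*(o - 5)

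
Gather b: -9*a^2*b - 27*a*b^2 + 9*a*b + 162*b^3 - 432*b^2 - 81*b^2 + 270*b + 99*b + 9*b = 162*b^3 + b^2*(-27*a - 513) + b*(-9*a^2 + 9*a + 378)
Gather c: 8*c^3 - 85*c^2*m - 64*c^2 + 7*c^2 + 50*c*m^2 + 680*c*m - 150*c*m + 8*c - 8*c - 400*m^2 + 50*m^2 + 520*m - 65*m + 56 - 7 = 8*c^3 + c^2*(-85*m - 57) + c*(50*m^2 + 530*m) - 350*m^2 + 455*m + 49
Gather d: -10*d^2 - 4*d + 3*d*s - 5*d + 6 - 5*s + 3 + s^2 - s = -10*d^2 + d*(3*s - 9) + s^2 - 6*s + 9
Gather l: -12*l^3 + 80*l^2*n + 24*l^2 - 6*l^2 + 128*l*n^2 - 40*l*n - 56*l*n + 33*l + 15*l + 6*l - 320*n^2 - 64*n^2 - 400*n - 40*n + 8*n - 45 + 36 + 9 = -12*l^3 + l^2*(80*n + 18) + l*(128*n^2 - 96*n + 54) - 384*n^2 - 432*n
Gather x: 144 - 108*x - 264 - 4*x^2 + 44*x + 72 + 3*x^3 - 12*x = 3*x^3 - 4*x^2 - 76*x - 48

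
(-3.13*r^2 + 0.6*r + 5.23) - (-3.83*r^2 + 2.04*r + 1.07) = 0.7*r^2 - 1.44*r + 4.16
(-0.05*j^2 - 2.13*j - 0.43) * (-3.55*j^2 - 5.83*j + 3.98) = 0.1775*j^4 + 7.853*j^3 + 13.7454*j^2 - 5.9705*j - 1.7114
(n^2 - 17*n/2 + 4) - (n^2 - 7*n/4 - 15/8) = 47/8 - 27*n/4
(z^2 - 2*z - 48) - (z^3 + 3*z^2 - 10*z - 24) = -z^3 - 2*z^2 + 8*z - 24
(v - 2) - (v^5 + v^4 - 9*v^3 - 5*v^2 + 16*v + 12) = -v^5 - v^4 + 9*v^3 + 5*v^2 - 15*v - 14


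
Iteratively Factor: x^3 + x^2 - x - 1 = (x + 1)*(x^2 - 1) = (x - 1)*(x + 1)*(x + 1)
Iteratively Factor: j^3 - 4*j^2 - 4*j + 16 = (j - 2)*(j^2 - 2*j - 8) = (j - 2)*(j + 2)*(j - 4)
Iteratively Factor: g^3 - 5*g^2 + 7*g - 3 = (g - 3)*(g^2 - 2*g + 1) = (g - 3)*(g - 1)*(g - 1)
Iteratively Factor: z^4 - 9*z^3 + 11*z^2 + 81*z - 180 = (z - 5)*(z^3 - 4*z^2 - 9*z + 36) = (z - 5)*(z + 3)*(z^2 - 7*z + 12) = (z - 5)*(z - 4)*(z + 3)*(z - 3)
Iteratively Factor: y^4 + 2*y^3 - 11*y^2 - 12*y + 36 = (y + 3)*(y^3 - y^2 - 8*y + 12) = (y - 2)*(y + 3)*(y^2 + y - 6) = (y - 2)*(y + 3)^2*(y - 2)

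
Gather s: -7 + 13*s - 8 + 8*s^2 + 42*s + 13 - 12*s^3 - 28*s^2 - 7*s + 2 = -12*s^3 - 20*s^2 + 48*s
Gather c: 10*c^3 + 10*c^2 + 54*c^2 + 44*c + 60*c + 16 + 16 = 10*c^3 + 64*c^2 + 104*c + 32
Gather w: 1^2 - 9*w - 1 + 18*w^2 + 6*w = 18*w^2 - 3*w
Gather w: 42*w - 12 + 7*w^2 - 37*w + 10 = 7*w^2 + 5*w - 2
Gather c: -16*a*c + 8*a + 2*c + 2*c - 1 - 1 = 8*a + c*(4 - 16*a) - 2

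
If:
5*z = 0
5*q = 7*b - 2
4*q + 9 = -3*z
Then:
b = -37/28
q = -9/4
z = 0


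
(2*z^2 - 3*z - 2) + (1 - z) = 2*z^2 - 4*z - 1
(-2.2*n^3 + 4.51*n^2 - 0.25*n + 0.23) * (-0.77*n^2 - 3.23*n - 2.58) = 1.694*n^5 + 3.6333*n^4 - 8.6988*n^3 - 11.0054*n^2 - 0.0979*n - 0.5934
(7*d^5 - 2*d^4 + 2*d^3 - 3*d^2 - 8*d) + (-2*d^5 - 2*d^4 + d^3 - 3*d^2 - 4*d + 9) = 5*d^5 - 4*d^4 + 3*d^3 - 6*d^2 - 12*d + 9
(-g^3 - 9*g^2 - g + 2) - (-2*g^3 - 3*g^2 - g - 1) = g^3 - 6*g^2 + 3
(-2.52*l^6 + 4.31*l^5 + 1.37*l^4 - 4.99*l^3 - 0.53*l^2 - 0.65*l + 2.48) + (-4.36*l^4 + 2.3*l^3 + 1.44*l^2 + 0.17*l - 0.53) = -2.52*l^6 + 4.31*l^5 - 2.99*l^4 - 2.69*l^3 + 0.91*l^2 - 0.48*l + 1.95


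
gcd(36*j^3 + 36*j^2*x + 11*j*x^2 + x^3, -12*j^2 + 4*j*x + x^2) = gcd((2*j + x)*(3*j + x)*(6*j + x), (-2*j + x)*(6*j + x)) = 6*j + x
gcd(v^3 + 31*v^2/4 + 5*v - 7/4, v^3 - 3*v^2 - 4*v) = v + 1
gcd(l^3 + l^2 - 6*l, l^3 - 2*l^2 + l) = l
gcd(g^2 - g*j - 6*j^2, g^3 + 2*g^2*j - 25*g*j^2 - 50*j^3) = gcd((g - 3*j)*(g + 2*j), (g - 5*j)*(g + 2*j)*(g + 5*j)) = g + 2*j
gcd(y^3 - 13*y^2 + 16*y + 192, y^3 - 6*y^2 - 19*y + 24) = y^2 - 5*y - 24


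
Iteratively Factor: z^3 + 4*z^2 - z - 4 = (z + 4)*(z^2 - 1) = (z - 1)*(z + 4)*(z + 1)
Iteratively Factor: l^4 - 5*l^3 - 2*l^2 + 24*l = (l - 3)*(l^3 - 2*l^2 - 8*l) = (l - 3)*(l + 2)*(l^2 - 4*l) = l*(l - 3)*(l + 2)*(l - 4)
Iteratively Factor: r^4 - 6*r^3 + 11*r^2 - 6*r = (r - 3)*(r^3 - 3*r^2 + 2*r) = (r - 3)*(r - 1)*(r^2 - 2*r) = (r - 3)*(r - 2)*(r - 1)*(r)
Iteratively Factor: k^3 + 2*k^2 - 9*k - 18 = (k - 3)*(k^2 + 5*k + 6) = (k - 3)*(k + 3)*(k + 2)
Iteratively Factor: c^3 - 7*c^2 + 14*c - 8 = (c - 4)*(c^2 - 3*c + 2) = (c - 4)*(c - 1)*(c - 2)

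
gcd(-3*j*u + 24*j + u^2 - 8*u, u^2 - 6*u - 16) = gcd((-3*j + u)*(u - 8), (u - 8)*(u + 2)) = u - 8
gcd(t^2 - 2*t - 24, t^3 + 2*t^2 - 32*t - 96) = t^2 - 2*t - 24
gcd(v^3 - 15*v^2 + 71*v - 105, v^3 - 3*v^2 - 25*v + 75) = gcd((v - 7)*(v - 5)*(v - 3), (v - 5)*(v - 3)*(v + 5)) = v^2 - 8*v + 15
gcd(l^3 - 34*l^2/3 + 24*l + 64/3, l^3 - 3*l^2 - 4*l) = l - 4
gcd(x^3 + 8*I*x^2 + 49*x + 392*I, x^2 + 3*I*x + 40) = x + 8*I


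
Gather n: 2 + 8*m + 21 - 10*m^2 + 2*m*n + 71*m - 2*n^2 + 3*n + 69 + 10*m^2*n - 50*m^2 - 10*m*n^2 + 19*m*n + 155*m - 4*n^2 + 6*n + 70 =-60*m^2 + 234*m + n^2*(-10*m - 6) + n*(10*m^2 + 21*m + 9) + 162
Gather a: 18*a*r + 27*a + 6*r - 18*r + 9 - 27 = a*(18*r + 27) - 12*r - 18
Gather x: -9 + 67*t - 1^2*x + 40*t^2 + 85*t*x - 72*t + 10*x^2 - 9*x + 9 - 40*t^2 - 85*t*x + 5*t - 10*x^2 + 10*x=0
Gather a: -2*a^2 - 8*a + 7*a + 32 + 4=-2*a^2 - a + 36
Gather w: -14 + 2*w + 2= 2*w - 12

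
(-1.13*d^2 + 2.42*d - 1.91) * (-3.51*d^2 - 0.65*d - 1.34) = 3.9663*d^4 - 7.7597*d^3 + 6.6453*d^2 - 2.0013*d + 2.5594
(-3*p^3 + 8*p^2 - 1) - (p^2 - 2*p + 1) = -3*p^3 + 7*p^2 + 2*p - 2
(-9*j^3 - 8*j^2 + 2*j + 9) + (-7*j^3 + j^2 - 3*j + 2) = -16*j^3 - 7*j^2 - j + 11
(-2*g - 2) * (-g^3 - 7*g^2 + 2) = 2*g^4 + 16*g^3 + 14*g^2 - 4*g - 4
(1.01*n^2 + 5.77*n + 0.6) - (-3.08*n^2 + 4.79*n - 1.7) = 4.09*n^2 + 0.98*n + 2.3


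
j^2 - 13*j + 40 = (j - 8)*(j - 5)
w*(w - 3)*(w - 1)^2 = w^4 - 5*w^3 + 7*w^2 - 3*w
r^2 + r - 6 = (r - 2)*(r + 3)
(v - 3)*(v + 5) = v^2 + 2*v - 15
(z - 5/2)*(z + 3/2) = z^2 - z - 15/4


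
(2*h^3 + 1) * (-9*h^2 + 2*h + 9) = -18*h^5 + 4*h^4 + 18*h^3 - 9*h^2 + 2*h + 9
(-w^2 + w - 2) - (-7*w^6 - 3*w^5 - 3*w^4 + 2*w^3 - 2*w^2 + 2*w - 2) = 7*w^6 + 3*w^5 + 3*w^4 - 2*w^3 + w^2 - w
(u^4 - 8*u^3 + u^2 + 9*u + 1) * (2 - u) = -u^5 + 10*u^4 - 17*u^3 - 7*u^2 + 17*u + 2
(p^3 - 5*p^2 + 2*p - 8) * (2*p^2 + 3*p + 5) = 2*p^5 - 7*p^4 - 6*p^3 - 35*p^2 - 14*p - 40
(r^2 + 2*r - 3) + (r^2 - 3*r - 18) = 2*r^2 - r - 21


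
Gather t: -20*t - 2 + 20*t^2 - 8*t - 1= 20*t^2 - 28*t - 3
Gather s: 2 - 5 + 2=-1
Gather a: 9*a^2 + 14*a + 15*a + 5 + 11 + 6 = 9*a^2 + 29*a + 22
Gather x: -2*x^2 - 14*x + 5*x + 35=-2*x^2 - 9*x + 35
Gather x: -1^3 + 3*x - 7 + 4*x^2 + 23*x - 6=4*x^2 + 26*x - 14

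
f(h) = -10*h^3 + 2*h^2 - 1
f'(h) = -30*h^2 + 4*h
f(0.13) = -0.99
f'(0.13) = 0.01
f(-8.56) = 6417.77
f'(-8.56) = -2232.45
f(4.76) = -1034.19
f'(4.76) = -660.69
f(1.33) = -20.99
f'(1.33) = -47.75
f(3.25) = -323.16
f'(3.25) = -303.88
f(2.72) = -187.44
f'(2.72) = -211.07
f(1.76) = -49.32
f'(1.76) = -85.89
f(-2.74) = 219.72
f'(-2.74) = -236.19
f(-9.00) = 7451.00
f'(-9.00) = -2466.00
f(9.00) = -7129.00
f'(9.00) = -2394.00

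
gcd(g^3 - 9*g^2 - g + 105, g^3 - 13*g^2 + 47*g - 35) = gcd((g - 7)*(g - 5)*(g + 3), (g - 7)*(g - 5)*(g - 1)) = g^2 - 12*g + 35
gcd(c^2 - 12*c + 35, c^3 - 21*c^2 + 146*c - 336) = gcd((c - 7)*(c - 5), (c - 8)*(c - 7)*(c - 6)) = c - 7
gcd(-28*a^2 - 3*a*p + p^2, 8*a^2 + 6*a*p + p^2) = 4*a + p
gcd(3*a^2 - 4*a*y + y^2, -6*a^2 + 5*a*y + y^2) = -a + y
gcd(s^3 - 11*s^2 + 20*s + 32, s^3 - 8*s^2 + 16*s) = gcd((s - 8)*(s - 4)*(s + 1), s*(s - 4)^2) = s - 4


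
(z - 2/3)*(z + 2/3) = z^2 - 4/9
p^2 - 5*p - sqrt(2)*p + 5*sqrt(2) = (p - 5)*(p - sqrt(2))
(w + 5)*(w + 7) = w^2 + 12*w + 35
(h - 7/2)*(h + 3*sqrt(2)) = h^2 - 7*h/2 + 3*sqrt(2)*h - 21*sqrt(2)/2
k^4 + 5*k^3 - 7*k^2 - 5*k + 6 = (k - 1)^2*(k + 1)*(k + 6)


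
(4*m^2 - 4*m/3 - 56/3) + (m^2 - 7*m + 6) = 5*m^2 - 25*m/3 - 38/3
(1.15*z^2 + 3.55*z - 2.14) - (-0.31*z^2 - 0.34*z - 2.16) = 1.46*z^2 + 3.89*z + 0.02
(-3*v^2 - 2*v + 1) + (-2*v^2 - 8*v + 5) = -5*v^2 - 10*v + 6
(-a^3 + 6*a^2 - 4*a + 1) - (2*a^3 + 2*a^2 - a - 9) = -3*a^3 + 4*a^2 - 3*a + 10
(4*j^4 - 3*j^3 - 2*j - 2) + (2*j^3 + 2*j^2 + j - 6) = 4*j^4 - j^3 + 2*j^2 - j - 8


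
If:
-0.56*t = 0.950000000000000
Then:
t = -1.70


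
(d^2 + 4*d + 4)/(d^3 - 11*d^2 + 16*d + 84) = (d + 2)/(d^2 - 13*d + 42)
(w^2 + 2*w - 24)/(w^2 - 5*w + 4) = (w + 6)/(w - 1)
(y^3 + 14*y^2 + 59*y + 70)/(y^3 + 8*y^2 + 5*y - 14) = (y + 5)/(y - 1)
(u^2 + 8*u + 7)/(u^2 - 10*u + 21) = (u^2 + 8*u + 7)/(u^2 - 10*u + 21)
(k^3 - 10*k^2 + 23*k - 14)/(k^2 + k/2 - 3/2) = 2*(k^2 - 9*k + 14)/(2*k + 3)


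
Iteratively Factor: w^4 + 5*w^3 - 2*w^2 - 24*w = (w + 4)*(w^3 + w^2 - 6*w) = (w + 3)*(w + 4)*(w^2 - 2*w) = w*(w + 3)*(w + 4)*(w - 2)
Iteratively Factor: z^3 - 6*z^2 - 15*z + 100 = (z + 4)*(z^2 - 10*z + 25) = (z - 5)*(z + 4)*(z - 5)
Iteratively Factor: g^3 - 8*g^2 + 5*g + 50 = (g - 5)*(g^2 - 3*g - 10) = (g - 5)^2*(g + 2)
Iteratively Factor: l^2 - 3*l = (l - 3)*(l)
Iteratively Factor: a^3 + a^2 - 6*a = (a + 3)*(a^2 - 2*a) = a*(a + 3)*(a - 2)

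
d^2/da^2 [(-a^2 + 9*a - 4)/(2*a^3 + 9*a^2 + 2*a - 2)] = 2*(-4*a^6 + 108*a^5 + 402*a^4 + 107*a^3 - 858*a^2 + 222*a - 56)/(8*a^9 + 108*a^8 + 510*a^7 + 921*a^6 + 294*a^5 - 426*a^4 - 184*a^3 + 84*a^2 + 24*a - 8)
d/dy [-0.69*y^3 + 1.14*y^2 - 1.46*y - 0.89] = -2.07*y^2 + 2.28*y - 1.46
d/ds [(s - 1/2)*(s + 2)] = 2*s + 3/2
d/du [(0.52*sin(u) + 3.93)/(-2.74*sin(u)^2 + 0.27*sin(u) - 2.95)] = (1.4248*sin(u)^2 + 21.5364*sin(u) - 2.5951)*cos(u)/(7.5076*sin(u)^4 - 1.4796*sin(u)^3 + 16.2389*sin(u)^2 - 1.593*sin(u) + 8.7025)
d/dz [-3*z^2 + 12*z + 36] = 12 - 6*z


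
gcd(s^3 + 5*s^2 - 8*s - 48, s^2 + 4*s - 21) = s - 3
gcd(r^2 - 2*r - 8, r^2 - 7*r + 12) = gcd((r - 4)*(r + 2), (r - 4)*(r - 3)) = r - 4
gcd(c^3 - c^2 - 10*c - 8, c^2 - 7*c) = 1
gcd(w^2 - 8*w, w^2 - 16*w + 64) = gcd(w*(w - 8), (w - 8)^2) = w - 8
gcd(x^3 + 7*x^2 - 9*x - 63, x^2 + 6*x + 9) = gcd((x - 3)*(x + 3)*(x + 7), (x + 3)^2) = x + 3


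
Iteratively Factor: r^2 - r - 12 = (r + 3)*(r - 4)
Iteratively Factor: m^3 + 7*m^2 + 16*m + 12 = (m + 2)*(m^2 + 5*m + 6) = (m + 2)*(m + 3)*(m + 2)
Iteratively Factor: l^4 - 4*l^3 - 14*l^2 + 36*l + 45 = (l + 1)*(l^3 - 5*l^2 - 9*l + 45) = (l - 5)*(l + 1)*(l^2 - 9) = (l - 5)*(l + 1)*(l + 3)*(l - 3)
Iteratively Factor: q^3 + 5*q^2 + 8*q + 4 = (q + 2)*(q^2 + 3*q + 2) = (q + 1)*(q + 2)*(q + 2)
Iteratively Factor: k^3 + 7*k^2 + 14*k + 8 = (k + 1)*(k^2 + 6*k + 8) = (k + 1)*(k + 2)*(k + 4)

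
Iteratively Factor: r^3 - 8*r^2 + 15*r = (r - 3)*(r^2 - 5*r) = r*(r - 3)*(r - 5)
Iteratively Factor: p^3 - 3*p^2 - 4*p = (p)*(p^2 - 3*p - 4) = p*(p + 1)*(p - 4)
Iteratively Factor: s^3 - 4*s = (s - 2)*(s^2 + 2*s) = (s - 2)*(s + 2)*(s)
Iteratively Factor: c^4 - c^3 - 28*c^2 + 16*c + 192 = (c + 4)*(c^3 - 5*c^2 - 8*c + 48) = (c - 4)*(c + 4)*(c^2 - c - 12) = (c - 4)^2*(c + 4)*(c + 3)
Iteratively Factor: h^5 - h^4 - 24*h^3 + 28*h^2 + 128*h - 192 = (h - 2)*(h^4 + h^3 - 22*h^2 - 16*h + 96) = (h - 2)*(h + 4)*(h^3 - 3*h^2 - 10*h + 24) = (h - 4)*(h - 2)*(h + 4)*(h^2 + h - 6) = (h - 4)*(h - 2)*(h + 3)*(h + 4)*(h - 2)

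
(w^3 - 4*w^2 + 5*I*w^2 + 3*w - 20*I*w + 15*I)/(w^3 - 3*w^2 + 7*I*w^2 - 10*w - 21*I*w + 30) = (w - 1)/(w + 2*I)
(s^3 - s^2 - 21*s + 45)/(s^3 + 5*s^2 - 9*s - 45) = (s - 3)/(s + 3)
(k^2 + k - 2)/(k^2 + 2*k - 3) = (k + 2)/(k + 3)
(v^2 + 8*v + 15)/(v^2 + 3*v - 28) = (v^2 + 8*v + 15)/(v^2 + 3*v - 28)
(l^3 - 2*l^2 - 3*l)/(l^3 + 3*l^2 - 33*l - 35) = l*(l - 3)/(l^2 + 2*l - 35)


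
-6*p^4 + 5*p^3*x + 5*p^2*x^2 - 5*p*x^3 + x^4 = (-3*p + x)*(-2*p + x)*(-p + x)*(p + x)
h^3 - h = h*(h - 1)*(h + 1)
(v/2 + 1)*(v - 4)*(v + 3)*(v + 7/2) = v^4/2 + 9*v^3/4 - 21*v^2/4 - 73*v/2 - 42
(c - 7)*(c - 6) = c^2 - 13*c + 42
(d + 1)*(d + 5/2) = d^2 + 7*d/2 + 5/2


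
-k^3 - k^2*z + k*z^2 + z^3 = (-k + z)*(k + z)^2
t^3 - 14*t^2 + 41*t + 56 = (t - 8)*(t - 7)*(t + 1)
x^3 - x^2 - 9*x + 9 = (x - 3)*(x - 1)*(x + 3)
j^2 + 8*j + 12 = (j + 2)*(j + 6)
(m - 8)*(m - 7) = m^2 - 15*m + 56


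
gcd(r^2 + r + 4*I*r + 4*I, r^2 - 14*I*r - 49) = 1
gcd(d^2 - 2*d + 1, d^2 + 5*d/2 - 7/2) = d - 1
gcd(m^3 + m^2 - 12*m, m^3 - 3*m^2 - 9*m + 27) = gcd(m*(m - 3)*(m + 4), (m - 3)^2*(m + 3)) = m - 3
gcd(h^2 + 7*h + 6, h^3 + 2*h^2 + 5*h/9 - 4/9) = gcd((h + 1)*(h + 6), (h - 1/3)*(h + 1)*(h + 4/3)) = h + 1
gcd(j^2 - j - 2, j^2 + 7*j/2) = 1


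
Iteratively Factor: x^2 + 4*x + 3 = (x + 3)*(x + 1)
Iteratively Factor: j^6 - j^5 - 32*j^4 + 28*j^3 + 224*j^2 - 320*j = (j - 5)*(j^5 + 4*j^4 - 12*j^3 - 32*j^2 + 64*j) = j*(j - 5)*(j^4 + 4*j^3 - 12*j^2 - 32*j + 64) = j*(j - 5)*(j - 2)*(j^3 + 6*j^2 - 32) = j*(j - 5)*(j - 2)*(j + 4)*(j^2 + 2*j - 8) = j*(j - 5)*(j - 2)^2*(j + 4)*(j + 4)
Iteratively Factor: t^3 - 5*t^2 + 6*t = (t)*(t^2 - 5*t + 6) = t*(t - 2)*(t - 3)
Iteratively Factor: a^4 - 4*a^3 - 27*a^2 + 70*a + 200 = (a - 5)*(a^3 + a^2 - 22*a - 40) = (a - 5)*(a + 2)*(a^2 - a - 20) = (a - 5)^2*(a + 2)*(a + 4)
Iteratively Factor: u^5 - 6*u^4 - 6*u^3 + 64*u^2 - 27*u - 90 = (u - 5)*(u^4 - u^3 - 11*u^2 + 9*u + 18) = (u - 5)*(u + 1)*(u^3 - 2*u^2 - 9*u + 18) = (u - 5)*(u - 2)*(u + 1)*(u^2 - 9) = (u - 5)*(u - 3)*(u - 2)*(u + 1)*(u + 3)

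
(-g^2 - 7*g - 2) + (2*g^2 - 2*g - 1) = g^2 - 9*g - 3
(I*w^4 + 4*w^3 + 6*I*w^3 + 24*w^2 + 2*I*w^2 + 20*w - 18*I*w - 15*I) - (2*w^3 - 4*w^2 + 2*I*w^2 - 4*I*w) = I*w^4 + 2*w^3 + 6*I*w^3 + 28*w^2 + 20*w - 14*I*w - 15*I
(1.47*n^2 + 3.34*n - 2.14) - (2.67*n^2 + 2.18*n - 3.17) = -1.2*n^2 + 1.16*n + 1.03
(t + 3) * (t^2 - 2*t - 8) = t^3 + t^2 - 14*t - 24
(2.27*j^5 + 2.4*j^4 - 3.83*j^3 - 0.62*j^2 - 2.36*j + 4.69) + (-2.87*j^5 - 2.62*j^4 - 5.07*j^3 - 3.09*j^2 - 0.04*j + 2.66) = -0.6*j^5 - 0.22*j^4 - 8.9*j^3 - 3.71*j^2 - 2.4*j + 7.35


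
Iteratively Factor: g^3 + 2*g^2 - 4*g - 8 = (g + 2)*(g^2 - 4) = (g - 2)*(g + 2)*(g + 2)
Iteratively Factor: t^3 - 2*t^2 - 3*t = (t)*(t^2 - 2*t - 3) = t*(t - 3)*(t + 1)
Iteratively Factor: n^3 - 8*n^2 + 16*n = (n - 4)*(n^2 - 4*n) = n*(n - 4)*(n - 4)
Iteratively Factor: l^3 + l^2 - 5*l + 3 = (l - 1)*(l^2 + 2*l - 3) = (l - 1)^2*(l + 3)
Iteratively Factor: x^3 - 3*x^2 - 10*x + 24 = (x - 4)*(x^2 + x - 6) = (x - 4)*(x + 3)*(x - 2)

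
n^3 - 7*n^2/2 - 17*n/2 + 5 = (n - 5)*(n - 1/2)*(n + 2)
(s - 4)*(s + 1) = s^2 - 3*s - 4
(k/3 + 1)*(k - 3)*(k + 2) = k^3/3 + 2*k^2/3 - 3*k - 6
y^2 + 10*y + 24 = (y + 4)*(y + 6)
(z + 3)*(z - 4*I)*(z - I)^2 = z^4 + 3*z^3 - 6*I*z^3 - 9*z^2 - 18*I*z^2 - 27*z + 4*I*z + 12*I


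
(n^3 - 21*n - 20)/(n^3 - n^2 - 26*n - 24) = (n - 5)/(n - 6)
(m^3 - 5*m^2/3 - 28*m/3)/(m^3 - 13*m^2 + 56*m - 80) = m*(3*m + 7)/(3*(m^2 - 9*m + 20))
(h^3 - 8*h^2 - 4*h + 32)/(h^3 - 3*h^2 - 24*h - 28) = (h^2 - 10*h + 16)/(h^2 - 5*h - 14)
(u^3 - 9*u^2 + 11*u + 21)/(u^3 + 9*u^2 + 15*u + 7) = (u^2 - 10*u + 21)/(u^2 + 8*u + 7)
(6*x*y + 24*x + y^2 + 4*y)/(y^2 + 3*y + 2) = (6*x*y + 24*x + y^2 + 4*y)/(y^2 + 3*y + 2)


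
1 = 1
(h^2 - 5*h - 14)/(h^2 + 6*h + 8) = (h - 7)/(h + 4)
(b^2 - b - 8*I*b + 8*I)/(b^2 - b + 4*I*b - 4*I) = (b - 8*I)/(b + 4*I)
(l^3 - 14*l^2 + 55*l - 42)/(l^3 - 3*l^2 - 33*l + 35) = (l - 6)/(l + 5)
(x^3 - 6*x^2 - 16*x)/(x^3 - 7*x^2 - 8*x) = (x + 2)/(x + 1)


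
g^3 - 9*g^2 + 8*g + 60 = (g - 6)*(g - 5)*(g + 2)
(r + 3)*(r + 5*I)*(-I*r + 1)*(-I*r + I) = -r^4 - 2*r^3 - 6*I*r^3 + 8*r^2 - 12*I*r^2 + 10*r + 18*I*r - 15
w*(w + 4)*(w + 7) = w^3 + 11*w^2 + 28*w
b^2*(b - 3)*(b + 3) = b^4 - 9*b^2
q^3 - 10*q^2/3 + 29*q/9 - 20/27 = (q - 5/3)*(q - 4/3)*(q - 1/3)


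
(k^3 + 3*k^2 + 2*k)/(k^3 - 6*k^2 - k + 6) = k*(k + 2)/(k^2 - 7*k + 6)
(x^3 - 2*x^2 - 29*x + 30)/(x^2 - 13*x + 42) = (x^2 + 4*x - 5)/(x - 7)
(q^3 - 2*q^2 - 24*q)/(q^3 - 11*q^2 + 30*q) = (q + 4)/(q - 5)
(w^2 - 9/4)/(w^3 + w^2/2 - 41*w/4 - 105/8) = 2*(2*w - 3)/(4*w^2 - 4*w - 35)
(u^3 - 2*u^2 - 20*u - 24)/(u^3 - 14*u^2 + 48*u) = (u^2 + 4*u + 4)/(u*(u - 8))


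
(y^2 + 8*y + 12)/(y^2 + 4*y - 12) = (y + 2)/(y - 2)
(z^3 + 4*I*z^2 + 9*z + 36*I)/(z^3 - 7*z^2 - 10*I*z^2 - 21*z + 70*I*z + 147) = (z^2 + 7*I*z - 12)/(z^2 - 7*z*(1 + I) + 49*I)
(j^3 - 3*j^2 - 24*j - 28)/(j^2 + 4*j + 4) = j - 7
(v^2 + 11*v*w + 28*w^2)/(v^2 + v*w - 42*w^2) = (v + 4*w)/(v - 6*w)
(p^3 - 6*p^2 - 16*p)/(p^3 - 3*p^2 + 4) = p*(p^2 - 6*p - 16)/(p^3 - 3*p^2 + 4)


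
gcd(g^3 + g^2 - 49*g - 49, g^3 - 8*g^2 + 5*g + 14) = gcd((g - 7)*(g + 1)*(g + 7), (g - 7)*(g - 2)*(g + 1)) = g^2 - 6*g - 7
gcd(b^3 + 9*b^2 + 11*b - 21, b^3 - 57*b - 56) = b + 7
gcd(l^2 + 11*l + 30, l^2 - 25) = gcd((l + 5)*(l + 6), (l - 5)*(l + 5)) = l + 5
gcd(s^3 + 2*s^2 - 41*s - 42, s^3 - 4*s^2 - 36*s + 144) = s - 6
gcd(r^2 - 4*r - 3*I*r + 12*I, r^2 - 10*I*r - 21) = r - 3*I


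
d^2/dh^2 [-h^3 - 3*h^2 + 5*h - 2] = -6*h - 6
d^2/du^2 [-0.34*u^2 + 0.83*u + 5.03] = -0.680000000000000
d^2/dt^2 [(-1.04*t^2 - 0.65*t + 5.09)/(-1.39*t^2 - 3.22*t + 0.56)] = (-6.79793400000001*t^3 - 54.149118*t^2 - 133.655172*t - 110.477976)/(2.685619*t^6 + 18.664086*t^5 + 39.9903*t^4 + 18.34756*t^3 - 16.1112*t^2 + 3.029376*t - 0.175616)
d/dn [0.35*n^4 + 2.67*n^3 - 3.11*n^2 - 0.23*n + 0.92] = 1.4*n^3 + 8.01*n^2 - 6.22*n - 0.23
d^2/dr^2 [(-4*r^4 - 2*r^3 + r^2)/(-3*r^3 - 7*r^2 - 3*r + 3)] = 2*(109*r^6 + 306*r^5 - 9*r^4 - 270*r^3 + 99*r^2 + 54*r - 9)/(27*r^9 + 189*r^8 + 522*r^7 + 640*r^6 + 144*r^5 - 414*r^4 - 270*r^3 + 108*r^2 + 81*r - 27)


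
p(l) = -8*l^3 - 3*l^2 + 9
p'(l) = -24*l^2 - 6*l = 6*l*(-4*l - 1)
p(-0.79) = 11.07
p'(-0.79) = -10.24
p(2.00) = -67.00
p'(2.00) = -108.00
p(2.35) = -111.39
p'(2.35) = -146.64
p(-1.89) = 52.29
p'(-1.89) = -74.39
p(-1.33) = 22.51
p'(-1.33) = -34.47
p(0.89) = 0.98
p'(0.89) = -24.35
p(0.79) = 3.18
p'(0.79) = -19.72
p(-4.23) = 560.82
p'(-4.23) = -404.05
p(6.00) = -1827.00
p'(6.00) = -900.00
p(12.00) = -14247.00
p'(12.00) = -3528.00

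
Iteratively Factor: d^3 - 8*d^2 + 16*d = (d - 4)*(d^2 - 4*d) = (d - 4)^2*(d)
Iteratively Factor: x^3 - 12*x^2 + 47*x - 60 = (x - 4)*(x^2 - 8*x + 15) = (x - 5)*(x - 4)*(x - 3)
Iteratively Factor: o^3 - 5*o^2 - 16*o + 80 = (o + 4)*(o^2 - 9*o + 20) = (o - 5)*(o + 4)*(o - 4)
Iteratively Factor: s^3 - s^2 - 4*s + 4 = (s - 1)*(s^2 - 4) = (s - 1)*(s + 2)*(s - 2)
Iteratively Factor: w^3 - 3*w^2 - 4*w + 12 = (w - 3)*(w^2 - 4) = (w - 3)*(w + 2)*(w - 2)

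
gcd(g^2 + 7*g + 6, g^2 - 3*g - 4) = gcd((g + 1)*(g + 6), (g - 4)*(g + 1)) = g + 1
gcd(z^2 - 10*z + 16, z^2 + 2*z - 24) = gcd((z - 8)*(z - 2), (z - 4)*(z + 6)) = 1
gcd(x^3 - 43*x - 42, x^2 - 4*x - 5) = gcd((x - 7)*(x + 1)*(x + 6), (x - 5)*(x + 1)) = x + 1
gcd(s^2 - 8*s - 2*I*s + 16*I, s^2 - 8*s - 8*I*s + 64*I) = s - 8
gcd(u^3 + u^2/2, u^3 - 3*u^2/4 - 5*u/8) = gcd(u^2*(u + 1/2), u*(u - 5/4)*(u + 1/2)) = u^2 + u/2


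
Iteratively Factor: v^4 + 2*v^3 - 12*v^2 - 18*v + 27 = (v + 3)*(v^3 - v^2 - 9*v + 9) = (v - 3)*(v + 3)*(v^2 + 2*v - 3) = (v - 3)*(v - 1)*(v + 3)*(v + 3)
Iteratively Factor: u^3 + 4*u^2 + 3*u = (u + 1)*(u^2 + 3*u) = u*(u + 1)*(u + 3)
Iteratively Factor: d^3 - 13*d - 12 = (d - 4)*(d^2 + 4*d + 3) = (d - 4)*(d + 1)*(d + 3)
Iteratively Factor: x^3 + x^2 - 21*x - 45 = (x + 3)*(x^2 - 2*x - 15) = (x - 5)*(x + 3)*(x + 3)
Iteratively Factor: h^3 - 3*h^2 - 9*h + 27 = (h - 3)*(h^2 - 9) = (h - 3)^2*(h + 3)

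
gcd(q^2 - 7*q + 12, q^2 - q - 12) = q - 4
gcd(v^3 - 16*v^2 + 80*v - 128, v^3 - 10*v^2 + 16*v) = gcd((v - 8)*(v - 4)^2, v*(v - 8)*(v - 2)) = v - 8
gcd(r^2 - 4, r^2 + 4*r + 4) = r + 2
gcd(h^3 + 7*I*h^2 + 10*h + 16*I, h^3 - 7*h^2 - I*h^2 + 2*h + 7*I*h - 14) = h^2 - I*h + 2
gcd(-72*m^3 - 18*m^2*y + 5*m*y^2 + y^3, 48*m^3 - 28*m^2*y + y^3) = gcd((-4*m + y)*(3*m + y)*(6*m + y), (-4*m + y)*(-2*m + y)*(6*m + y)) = -24*m^2 + 2*m*y + y^2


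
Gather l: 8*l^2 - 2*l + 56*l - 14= 8*l^2 + 54*l - 14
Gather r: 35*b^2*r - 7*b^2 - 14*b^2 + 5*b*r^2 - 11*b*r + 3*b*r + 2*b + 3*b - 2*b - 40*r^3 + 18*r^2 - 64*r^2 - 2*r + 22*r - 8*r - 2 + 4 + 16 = -21*b^2 + 3*b - 40*r^3 + r^2*(5*b - 46) + r*(35*b^2 - 8*b + 12) + 18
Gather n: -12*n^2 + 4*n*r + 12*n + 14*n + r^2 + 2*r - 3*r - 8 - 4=-12*n^2 + n*(4*r + 26) + r^2 - r - 12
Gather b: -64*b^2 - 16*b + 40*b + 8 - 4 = -64*b^2 + 24*b + 4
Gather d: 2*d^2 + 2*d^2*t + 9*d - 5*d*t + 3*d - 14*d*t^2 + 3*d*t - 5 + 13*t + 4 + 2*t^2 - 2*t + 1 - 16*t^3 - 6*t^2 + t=d^2*(2*t + 2) + d*(-14*t^2 - 2*t + 12) - 16*t^3 - 4*t^2 + 12*t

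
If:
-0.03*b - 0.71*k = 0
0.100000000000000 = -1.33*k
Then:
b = 1.78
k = -0.08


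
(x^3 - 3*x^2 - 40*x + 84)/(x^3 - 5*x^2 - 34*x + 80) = (x^2 - x - 42)/(x^2 - 3*x - 40)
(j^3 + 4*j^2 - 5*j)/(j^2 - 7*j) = (j^2 + 4*j - 5)/(j - 7)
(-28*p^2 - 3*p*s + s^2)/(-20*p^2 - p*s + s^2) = (7*p - s)/(5*p - s)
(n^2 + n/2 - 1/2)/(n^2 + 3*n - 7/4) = 2*(n + 1)/(2*n + 7)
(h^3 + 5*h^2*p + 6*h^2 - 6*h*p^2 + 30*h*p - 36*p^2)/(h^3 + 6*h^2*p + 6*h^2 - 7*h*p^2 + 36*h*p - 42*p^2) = (h + 6*p)/(h + 7*p)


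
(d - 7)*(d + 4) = d^2 - 3*d - 28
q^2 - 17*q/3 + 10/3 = (q - 5)*(q - 2/3)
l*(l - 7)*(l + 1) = l^3 - 6*l^2 - 7*l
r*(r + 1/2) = r^2 + r/2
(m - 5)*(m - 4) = m^2 - 9*m + 20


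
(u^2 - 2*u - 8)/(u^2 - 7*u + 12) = (u + 2)/(u - 3)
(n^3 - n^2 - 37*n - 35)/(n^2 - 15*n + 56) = (n^2 + 6*n + 5)/(n - 8)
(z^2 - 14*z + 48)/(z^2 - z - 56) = (z - 6)/(z + 7)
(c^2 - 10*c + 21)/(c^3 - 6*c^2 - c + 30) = (c - 7)/(c^2 - 3*c - 10)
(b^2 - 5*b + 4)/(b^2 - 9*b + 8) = (b - 4)/(b - 8)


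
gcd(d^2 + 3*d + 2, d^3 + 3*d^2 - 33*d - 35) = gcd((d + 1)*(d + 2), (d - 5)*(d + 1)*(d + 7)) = d + 1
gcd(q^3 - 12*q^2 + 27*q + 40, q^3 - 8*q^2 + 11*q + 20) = q^2 - 4*q - 5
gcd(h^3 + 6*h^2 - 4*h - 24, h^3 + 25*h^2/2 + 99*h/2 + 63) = h + 6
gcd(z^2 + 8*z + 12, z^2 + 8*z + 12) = z^2 + 8*z + 12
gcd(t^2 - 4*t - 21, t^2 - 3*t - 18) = t + 3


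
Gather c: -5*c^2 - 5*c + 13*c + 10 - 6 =-5*c^2 + 8*c + 4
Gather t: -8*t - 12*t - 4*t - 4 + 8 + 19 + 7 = 30 - 24*t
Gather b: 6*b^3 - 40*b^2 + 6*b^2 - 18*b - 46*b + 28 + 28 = 6*b^3 - 34*b^2 - 64*b + 56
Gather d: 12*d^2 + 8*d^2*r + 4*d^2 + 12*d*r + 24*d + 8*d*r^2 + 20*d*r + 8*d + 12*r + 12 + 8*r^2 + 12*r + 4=d^2*(8*r + 16) + d*(8*r^2 + 32*r + 32) + 8*r^2 + 24*r + 16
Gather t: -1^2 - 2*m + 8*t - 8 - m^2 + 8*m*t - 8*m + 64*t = -m^2 - 10*m + t*(8*m + 72) - 9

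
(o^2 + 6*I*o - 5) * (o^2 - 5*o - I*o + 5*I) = o^4 - 5*o^3 + 5*I*o^3 + o^2 - 25*I*o^2 - 5*o + 5*I*o - 25*I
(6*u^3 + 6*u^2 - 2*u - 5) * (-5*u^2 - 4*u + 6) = -30*u^5 - 54*u^4 + 22*u^3 + 69*u^2 + 8*u - 30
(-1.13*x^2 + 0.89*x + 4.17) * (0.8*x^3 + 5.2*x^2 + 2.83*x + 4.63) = -0.904*x^5 - 5.164*x^4 + 4.7661*x^3 + 18.9708*x^2 + 15.9218*x + 19.3071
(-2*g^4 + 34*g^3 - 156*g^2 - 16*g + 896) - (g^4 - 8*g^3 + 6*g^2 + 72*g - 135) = -3*g^4 + 42*g^3 - 162*g^2 - 88*g + 1031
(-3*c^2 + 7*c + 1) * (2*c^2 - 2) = -6*c^4 + 14*c^3 + 8*c^2 - 14*c - 2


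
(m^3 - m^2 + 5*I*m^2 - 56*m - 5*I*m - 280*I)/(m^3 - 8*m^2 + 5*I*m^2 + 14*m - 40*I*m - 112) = (m^2 + m*(7 + 5*I) + 35*I)/(m^2 + 5*I*m + 14)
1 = 1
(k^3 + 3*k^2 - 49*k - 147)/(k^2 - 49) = k + 3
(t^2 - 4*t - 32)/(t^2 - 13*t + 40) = (t + 4)/(t - 5)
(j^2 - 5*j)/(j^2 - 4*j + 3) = j*(j - 5)/(j^2 - 4*j + 3)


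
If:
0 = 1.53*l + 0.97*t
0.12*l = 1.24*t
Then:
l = 0.00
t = 0.00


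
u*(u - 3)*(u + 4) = u^3 + u^2 - 12*u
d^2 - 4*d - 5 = (d - 5)*(d + 1)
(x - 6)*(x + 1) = x^2 - 5*x - 6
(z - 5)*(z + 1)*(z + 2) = z^3 - 2*z^2 - 13*z - 10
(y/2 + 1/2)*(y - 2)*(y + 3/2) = y^3/2 + y^2/4 - 7*y/4 - 3/2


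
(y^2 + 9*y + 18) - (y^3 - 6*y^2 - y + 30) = -y^3 + 7*y^2 + 10*y - 12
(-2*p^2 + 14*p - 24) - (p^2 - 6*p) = -3*p^2 + 20*p - 24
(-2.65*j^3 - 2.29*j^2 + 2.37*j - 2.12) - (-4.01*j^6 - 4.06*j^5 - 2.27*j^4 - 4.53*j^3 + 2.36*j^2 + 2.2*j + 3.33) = 4.01*j^6 + 4.06*j^5 + 2.27*j^4 + 1.88*j^3 - 4.65*j^2 + 0.17*j - 5.45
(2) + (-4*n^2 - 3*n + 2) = -4*n^2 - 3*n + 4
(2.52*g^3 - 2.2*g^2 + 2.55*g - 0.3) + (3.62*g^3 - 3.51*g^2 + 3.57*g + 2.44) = 6.14*g^3 - 5.71*g^2 + 6.12*g + 2.14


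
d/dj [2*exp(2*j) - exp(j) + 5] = (4*exp(j) - 1)*exp(j)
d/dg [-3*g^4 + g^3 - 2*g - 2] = -12*g^3 + 3*g^2 - 2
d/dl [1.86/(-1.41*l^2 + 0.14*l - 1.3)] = (5.2452*l - 0.2604)/(1.41*l^2 - 0.14*l + 1.3)^2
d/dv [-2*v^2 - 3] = -4*v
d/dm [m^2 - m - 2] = 2*m - 1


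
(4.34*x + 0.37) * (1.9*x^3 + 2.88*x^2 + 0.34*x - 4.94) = 8.246*x^4 + 13.2022*x^3 + 2.5412*x^2 - 21.3138*x - 1.8278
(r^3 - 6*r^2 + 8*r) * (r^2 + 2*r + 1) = r^5 - 4*r^4 - 3*r^3 + 10*r^2 + 8*r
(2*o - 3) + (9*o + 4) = 11*o + 1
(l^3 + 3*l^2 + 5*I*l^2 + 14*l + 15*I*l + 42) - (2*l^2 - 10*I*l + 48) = l^3 + l^2 + 5*I*l^2 + 14*l + 25*I*l - 6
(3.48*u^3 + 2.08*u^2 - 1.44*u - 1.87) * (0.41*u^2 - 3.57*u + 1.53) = 1.4268*u^5 - 11.5708*u^4 - 2.6916*u^3 + 7.5565*u^2 + 4.4727*u - 2.8611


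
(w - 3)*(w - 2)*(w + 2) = w^3 - 3*w^2 - 4*w + 12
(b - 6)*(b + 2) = b^2 - 4*b - 12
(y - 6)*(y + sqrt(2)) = y^2 - 6*y + sqrt(2)*y - 6*sqrt(2)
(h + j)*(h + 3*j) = h^2 + 4*h*j + 3*j^2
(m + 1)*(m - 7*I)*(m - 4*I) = m^3 + m^2 - 11*I*m^2 - 28*m - 11*I*m - 28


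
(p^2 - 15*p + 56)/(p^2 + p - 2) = (p^2 - 15*p + 56)/(p^2 + p - 2)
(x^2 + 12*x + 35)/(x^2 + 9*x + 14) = (x + 5)/(x + 2)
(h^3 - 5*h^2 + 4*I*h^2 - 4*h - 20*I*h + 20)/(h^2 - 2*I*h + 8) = (h^2 + h*(-5 + 2*I) - 10*I)/(h - 4*I)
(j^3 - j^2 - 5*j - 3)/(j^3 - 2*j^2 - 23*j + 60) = (j^2 + 2*j + 1)/(j^2 + j - 20)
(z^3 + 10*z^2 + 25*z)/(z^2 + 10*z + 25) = z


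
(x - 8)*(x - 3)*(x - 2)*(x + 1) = x^4 - 12*x^3 + 33*x^2 - 2*x - 48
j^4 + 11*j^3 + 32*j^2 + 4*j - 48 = (j - 1)*(j + 2)*(j + 4)*(j + 6)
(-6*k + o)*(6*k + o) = -36*k^2 + o^2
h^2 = h^2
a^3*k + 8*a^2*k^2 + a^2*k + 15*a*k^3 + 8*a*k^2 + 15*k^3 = (a + 3*k)*(a + 5*k)*(a*k + k)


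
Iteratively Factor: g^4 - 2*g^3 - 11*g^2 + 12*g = (g - 1)*(g^3 - g^2 - 12*g) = (g - 1)*(g + 3)*(g^2 - 4*g) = g*(g - 1)*(g + 3)*(g - 4)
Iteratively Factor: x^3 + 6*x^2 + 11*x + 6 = (x + 2)*(x^2 + 4*x + 3) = (x + 1)*(x + 2)*(x + 3)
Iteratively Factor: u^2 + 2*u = (u + 2)*(u)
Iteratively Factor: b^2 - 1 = (b - 1)*(b + 1)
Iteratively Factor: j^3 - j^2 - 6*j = (j - 3)*(j^2 + 2*j) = j*(j - 3)*(j + 2)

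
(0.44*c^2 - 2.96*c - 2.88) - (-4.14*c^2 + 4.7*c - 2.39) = 4.58*c^2 - 7.66*c - 0.49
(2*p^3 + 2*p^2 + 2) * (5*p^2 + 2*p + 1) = 10*p^5 + 14*p^4 + 6*p^3 + 12*p^2 + 4*p + 2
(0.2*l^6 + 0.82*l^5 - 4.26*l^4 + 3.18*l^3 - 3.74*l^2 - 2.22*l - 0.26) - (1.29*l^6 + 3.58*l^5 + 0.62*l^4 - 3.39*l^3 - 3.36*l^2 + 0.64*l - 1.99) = -1.09*l^6 - 2.76*l^5 - 4.88*l^4 + 6.57*l^3 - 0.38*l^2 - 2.86*l + 1.73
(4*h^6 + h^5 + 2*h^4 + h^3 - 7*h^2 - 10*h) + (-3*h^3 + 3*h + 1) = 4*h^6 + h^5 + 2*h^4 - 2*h^3 - 7*h^2 - 7*h + 1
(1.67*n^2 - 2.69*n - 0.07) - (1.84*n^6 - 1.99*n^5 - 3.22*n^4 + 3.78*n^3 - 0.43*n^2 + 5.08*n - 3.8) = -1.84*n^6 + 1.99*n^5 + 3.22*n^4 - 3.78*n^3 + 2.1*n^2 - 7.77*n + 3.73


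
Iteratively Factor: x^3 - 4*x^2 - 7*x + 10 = (x - 1)*(x^2 - 3*x - 10) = (x - 1)*(x + 2)*(x - 5)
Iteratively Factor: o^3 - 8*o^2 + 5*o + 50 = (o - 5)*(o^2 - 3*o - 10) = (o - 5)^2*(o + 2)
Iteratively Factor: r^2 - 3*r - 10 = (r - 5)*(r + 2)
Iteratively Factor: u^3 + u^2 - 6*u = (u)*(u^2 + u - 6) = u*(u - 2)*(u + 3)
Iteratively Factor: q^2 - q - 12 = (q + 3)*(q - 4)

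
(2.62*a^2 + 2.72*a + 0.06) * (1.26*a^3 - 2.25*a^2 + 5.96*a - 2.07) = 3.3012*a^5 - 2.4678*a^4 + 9.5708*a^3 + 10.6528*a^2 - 5.2728*a - 0.1242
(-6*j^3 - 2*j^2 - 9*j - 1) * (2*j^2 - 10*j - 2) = -12*j^5 + 56*j^4 + 14*j^3 + 92*j^2 + 28*j + 2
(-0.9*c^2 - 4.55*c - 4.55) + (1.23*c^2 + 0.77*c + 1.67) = 0.33*c^2 - 3.78*c - 2.88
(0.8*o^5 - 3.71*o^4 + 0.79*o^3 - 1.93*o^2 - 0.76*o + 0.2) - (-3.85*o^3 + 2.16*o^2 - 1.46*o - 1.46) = 0.8*o^5 - 3.71*o^4 + 4.64*o^3 - 4.09*o^2 + 0.7*o + 1.66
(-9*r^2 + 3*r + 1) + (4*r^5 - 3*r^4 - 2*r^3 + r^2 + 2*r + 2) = 4*r^5 - 3*r^4 - 2*r^3 - 8*r^2 + 5*r + 3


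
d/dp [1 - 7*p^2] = -14*p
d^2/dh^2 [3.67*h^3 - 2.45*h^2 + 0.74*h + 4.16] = 22.02*h - 4.9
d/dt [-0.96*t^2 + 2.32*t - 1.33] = 2.32 - 1.92*t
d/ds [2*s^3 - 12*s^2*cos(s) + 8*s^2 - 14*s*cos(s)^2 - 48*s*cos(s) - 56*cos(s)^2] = 12*s^2*sin(s) + 6*s^2 + 48*s*sin(s) + 14*s*sin(2*s) - 24*s*cos(s) + 16*s + 56*sin(2*s) - 14*cos(s)^2 - 48*cos(s)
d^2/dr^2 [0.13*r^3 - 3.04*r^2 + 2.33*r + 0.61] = 0.78*r - 6.08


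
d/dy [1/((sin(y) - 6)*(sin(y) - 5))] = (11 - 2*sin(y))*cos(y)/((sin(y) - 6)^2*(sin(y) - 5)^2)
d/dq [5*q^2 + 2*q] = 10*q + 2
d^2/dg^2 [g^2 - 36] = 2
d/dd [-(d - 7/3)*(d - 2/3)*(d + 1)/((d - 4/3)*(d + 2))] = (-27*d^4 - 36*d^3 + 213*d^2 - 204*d - 76)/(3*(9*d^4 + 12*d^3 - 44*d^2 - 32*d + 64))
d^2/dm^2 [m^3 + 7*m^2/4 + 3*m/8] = 6*m + 7/2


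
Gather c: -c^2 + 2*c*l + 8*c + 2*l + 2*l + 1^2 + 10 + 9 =-c^2 + c*(2*l + 8) + 4*l + 20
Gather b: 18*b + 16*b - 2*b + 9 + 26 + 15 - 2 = 32*b + 48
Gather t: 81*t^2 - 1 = 81*t^2 - 1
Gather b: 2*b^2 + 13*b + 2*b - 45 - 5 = 2*b^2 + 15*b - 50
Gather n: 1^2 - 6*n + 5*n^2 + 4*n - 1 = 5*n^2 - 2*n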